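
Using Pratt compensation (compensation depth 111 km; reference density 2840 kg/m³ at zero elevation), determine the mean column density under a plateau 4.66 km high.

Pratt balance: ρ_ref D = ρ (D + h).
ρ = ρ_ref D/(D + h) = 2840 × 111 km/(111 km + 4.66 km) = 2730 kg/m³.

2730 kg/m³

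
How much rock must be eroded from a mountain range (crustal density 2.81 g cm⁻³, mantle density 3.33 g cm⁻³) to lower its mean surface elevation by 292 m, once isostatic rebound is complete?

Net drop Δ = e − u = e − e ρ_c/ρ_m = e (ρ_m − ρ_c)/ρ_m.
e = Δ ρ_m/(ρ_m − ρ_c) = 292 m × 3.33/0.52 = 1870 m.

1870 m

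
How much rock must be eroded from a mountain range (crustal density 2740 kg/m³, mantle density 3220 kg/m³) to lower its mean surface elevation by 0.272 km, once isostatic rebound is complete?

Net drop Δ = e − u = e − e ρ_c/ρ_m = e (ρ_m − ρ_c)/ρ_m.
e = Δ ρ_m/(ρ_m − ρ_c) = 0.272 km × 3220/480 = 1.82 km.

1.82 km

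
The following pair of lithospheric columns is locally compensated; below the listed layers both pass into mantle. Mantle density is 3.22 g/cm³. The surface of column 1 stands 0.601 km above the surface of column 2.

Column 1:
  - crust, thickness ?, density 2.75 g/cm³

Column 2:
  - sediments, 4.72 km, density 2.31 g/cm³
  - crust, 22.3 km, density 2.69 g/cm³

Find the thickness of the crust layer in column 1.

38.4 km

Take the compensation level at the base of the deeper column (depth z_c below the surface of column 1) and equate Σ ρ_i t_i down to z_c; mantle fills any gap and the z_c terms cancel.
Column 1: x×2.75 + (z_c − 0 − x)×3.22
Column 2: 0.601×0 + 4.72×2.31 + 22.3×2.69 + (z_c − 0.601 − 27.02)×3.22
The z_c×3.22 term appears on both sides and cancels. Collect the known terms of each column as K = Σ(ρt)_known − 3.22 × (depth of known layers): K_1 = 0 − 3.22×0 = 0; K_2 = 70.8902 − 3.22×(0.601 + 27.02) = −18.04942.
Balance: K_1 − x×(3.22 − 2.75) = K_2, so x = (K_1 − K_2)/(3.22 − 2.75) = 18.0494/0.47 = 38.4 km.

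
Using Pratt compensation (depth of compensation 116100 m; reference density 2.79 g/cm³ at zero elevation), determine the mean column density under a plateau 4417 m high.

Pratt balance: ρ_ref D = ρ (D + h).
ρ = ρ_ref D/(D + h) = 2.79 × 116100 m/(116100 m + 4417 m) = 2.69 g/cm³.

2.69 g/cm³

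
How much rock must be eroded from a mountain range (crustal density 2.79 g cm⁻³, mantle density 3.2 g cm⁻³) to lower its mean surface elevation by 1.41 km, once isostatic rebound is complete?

Net drop Δ = e − u = e − e ρ_c/ρ_m = e (ρ_m − ρ_c)/ρ_m.
e = Δ ρ_m/(ρ_m − ρ_c) = 1.41 km × 3.2/0.41 = 11 km.

11 km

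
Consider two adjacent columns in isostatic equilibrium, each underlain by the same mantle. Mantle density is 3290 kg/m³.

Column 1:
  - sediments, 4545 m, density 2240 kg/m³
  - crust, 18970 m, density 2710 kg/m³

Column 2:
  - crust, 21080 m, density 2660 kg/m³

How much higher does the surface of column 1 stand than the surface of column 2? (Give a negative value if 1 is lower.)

For any compensation level in the mantle, the mantle terms cancel and isostasy reduces to e = (Σt_1 − Σt_2) − (Σ(ρt)_1 − Σ(ρt)_2) / ρ_m.
Σt_1 = 23515 m; Σt_2 = 21080 m; Σ(ρt)_1 = 61589500; Σ(ρt)_2 = 56072800 (in m·kg/m³).
e = (23515 − 21080) − (61589500 − 56072800) / 3290 = 758 m.

758 m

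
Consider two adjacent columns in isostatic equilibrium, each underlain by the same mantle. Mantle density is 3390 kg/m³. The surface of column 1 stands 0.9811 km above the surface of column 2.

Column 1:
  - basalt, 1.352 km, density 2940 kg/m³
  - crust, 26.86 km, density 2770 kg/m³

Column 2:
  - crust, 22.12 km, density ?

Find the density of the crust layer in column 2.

Take the compensation level at the base of the deeper column (depth z_c below the surface of column 1) and equate Σ ρ_i t_i down to z_c; mantle fills any gap and the z_c terms cancel.
Column 1: 1.352×2940 + 26.86×2770 + (z_c − 28.212)×3390
Column 2: 0.9811×0 + 22.12×ρ + (z_c − 0.9811 − 22.12)×3390
The z_c×3390 term appears on both sides and cancels. Collect the known terms of each column as K = Σ(ρt)_known − 3390 × (depth of known layers): K_1 = 78377.08 − 3390×28.212 = −17261.6; K_2 = 0 − 3390×(0.9811 + 22.12) = −78312.729.
Balance: K_1 = K_2 + 22.12×ρ, so ρ = (K_1 − K_2)/22.12 = 61051.1/22.12 = 2760 kg/m³.

2760 kg/m³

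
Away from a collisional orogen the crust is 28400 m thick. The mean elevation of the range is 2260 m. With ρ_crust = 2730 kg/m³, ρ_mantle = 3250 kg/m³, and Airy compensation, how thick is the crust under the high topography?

Root depth r = h ρ_c / (ρ_m − ρ_c) = 2260 m × 2730 / 520 = 11860 m.
Total thickness = T + h + r = 28400 m + 2260 m + 11860 m = 42500 m.

42500 m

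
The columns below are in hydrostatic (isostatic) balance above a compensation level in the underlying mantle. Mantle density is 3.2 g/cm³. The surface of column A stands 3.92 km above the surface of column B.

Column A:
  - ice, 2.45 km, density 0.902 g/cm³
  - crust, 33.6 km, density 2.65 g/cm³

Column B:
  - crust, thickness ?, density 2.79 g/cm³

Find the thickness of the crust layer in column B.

28.2 km

Take the compensation level at the base of the deeper column (depth z_c below the surface of column A) and equate Σ ρ_i t_i down to z_c; mantle fills any gap and the z_c terms cancel.
Column A: 2.45×0.902 + 33.6×2.65 + (z_c − 36.05)×3.2
Column B: 3.92×0 + x×2.79 + (z_c − 3.92 − 0 − x)×3.2
The z_c×3.2 term appears on both sides and cancels. Collect the known terms of each column as K = Σ(ρt)_known − 3.2 × (depth of known layers): K_A = 91.2499 − 3.2×36.05 = −24.1101; K_B = 0 − 3.2×(3.92 + 0) = −12.544.
Balance: K_A = K_B − x×(3.2 − 2.79), so x = (K_B − K_A)/(3.2 − 2.79) = 11.5661/0.41 = 28.2 km.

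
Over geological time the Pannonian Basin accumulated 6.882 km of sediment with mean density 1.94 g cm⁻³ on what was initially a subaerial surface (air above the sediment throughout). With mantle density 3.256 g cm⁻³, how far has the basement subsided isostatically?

4.1 km

Subaerial load: s = t ρ_sed / ρ_m = 6.882 km × 1.94/3.256 = 4.1 km.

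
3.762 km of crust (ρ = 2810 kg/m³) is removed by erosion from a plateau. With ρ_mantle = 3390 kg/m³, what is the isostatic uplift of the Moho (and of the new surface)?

3.12 km

Unloading: uplift u = e ρ_c/ρ_m = 3.762 km × 2810/3390 = 3.12 km.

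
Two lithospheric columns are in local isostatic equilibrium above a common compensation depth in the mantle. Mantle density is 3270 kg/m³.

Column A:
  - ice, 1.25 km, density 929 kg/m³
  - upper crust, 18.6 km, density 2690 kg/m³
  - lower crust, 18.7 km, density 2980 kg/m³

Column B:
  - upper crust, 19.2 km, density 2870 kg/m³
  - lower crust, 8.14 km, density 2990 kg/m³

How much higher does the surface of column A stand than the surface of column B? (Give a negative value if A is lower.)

For any compensation level in the mantle, the mantle terms cancel and isostasy reduces to e = (Σt_A − Σt_B) − (Σ(ρt)_A − Σ(ρt)_B) / ρ_m.
Σt_A = 38.55 km; Σt_B = 27.34 km; Σ(ρt)_A = 106921.25; Σ(ρt)_B = 79442.6 (in km·kg/m³).
e = (38.55 − 27.34) − (106921.25 − 79442.6) / 3270 = 2.81 km.

2.81 km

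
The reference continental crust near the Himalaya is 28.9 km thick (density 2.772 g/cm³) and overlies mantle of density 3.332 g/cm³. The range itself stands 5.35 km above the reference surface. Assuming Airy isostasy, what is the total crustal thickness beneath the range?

60.7 km

Root depth r = h ρ_c / (ρ_m − ρ_c) = 5.35 km × 2.772 / 0.56 = 26.48 km.
Total thickness = T + h + r = 28.9 km + 5.35 km + 26.48 km = 60.7 km.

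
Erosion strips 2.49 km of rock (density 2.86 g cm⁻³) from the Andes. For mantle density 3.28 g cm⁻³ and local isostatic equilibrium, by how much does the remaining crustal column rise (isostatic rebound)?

2.17 km

Unloading: uplift u = e ρ_c/ρ_m = 2.49 km × 2.86/3.28 = 2.17 km.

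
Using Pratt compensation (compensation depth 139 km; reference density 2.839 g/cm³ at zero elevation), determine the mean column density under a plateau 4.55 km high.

2.75 g/cm³

Pratt balance: ρ_ref D = ρ (D + h).
ρ = ρ_ref D/(D + h) = 2.839 × 139 km/(139 km + 4.55 km) = 2.75 g/cm³.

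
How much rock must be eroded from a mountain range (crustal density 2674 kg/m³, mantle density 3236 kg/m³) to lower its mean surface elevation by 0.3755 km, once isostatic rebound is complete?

Net drop Δ = e − u = e − e ρ_c/ρ_m = e (ρ_m − ρ_c)/ρ_m.
e = Δ ρ_m/(ρ_m − ρ_c) = 0.3755 km × 3236/562 = 2.16 km.

2.16 km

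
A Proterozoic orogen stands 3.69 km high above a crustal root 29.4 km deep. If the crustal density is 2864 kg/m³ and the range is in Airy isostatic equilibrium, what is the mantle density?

3220 kg/m³

Airy balance: ρ_c h = (ρ_m − ρ_c) r → ρ_m = ρ_c (1 + h/r).
ρ_m = 2864 × (1 + 3.69 km/29.4 km) = 3220 kg/m³.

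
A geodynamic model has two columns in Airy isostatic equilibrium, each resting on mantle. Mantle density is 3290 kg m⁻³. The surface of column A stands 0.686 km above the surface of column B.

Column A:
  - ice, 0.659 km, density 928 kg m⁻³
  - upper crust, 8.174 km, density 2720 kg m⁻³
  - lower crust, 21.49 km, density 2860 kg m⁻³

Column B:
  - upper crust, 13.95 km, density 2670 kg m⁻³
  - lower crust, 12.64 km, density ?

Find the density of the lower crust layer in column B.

2930 kg m⁻³

Take the compensation level at the base of the deeper column (depth z_c below the surface of column A) and equate Σ ρ_i t_i down to z_c; mantle fills any gap and the z_c terms cancel.
Column A: 0.659×928 + 8.174×2720 + 21.49×2860 + (z_c − 30.323)×3290
Column B: 0.686×0 + 13.95×2670 + 12.64×ρ + (z_c − 0.686 − 26.59)×3290
The z_c×3290 term appears on both sides and cancels. Collect the known terms of each column as K = Σ(ρt)_known − 3290 × (depth of known layers): K_A = 84306.232 − 3290×30.323 = −15456.438; K_B = 37246.5 − 3290×(0.686 + 26.59) = −52491.54.
Balance: K_A = K_B + 12.64×ρ, so ρ = (K_A − K_B)/12.64 = 37035.1/12.64 = 2930 kg m⁻³.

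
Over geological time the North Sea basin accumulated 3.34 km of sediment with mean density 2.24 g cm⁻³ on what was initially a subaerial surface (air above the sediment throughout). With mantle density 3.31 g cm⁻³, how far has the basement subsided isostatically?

2.26 km

Subaerial load: s = t ρ_sed / ρ_m = 3.34 km × 2.24/3.31 = 2.26 km.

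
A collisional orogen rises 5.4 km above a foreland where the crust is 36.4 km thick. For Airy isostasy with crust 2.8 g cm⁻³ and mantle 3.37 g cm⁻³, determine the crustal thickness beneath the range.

68.3 km

Root depth r = h ρ_c / (ρ_m − ρ_c) = 5.4 km × 2.8 / 0.57 = 26.53 km.
Total thickness = T + h + r = 36.4 km + 5.4 km + 26.53 km = 68.3 km.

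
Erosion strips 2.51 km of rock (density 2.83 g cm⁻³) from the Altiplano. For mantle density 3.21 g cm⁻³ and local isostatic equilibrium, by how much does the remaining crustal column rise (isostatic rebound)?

Unloading: uplift u = e ρ_c/ρ_m = 2.51 km × 2.83/3.21 = 2.21 km.

2.21 km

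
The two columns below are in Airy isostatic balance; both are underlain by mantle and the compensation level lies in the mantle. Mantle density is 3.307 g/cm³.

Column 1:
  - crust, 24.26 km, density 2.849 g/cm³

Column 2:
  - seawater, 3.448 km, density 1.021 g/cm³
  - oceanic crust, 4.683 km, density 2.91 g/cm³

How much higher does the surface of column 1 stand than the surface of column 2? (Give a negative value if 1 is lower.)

For any compensation level in the mantle, the mantle terms cancel and isostasy reduces to e = (Σt_1 − Σt_2) − (Σ(ρt)_1 − Σ(ρt)_2) / ρ_m.
Σt_1 = 24.26 km; Σt_2 = 8.131 km; Σ(ρt)_1 = 69.11674; Σ(ρt)_2 = 17.147938 (in km·g/cm³).
e = (24.26 − 8.131) − (69.11674 − 17.147938) / 3.307 = 0.414 km.

0.414 km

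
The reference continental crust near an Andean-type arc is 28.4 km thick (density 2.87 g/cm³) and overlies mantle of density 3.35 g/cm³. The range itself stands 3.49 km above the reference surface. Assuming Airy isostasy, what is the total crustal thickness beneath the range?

52.8 km

Root depth r = h ρ_c / (ρ_m − ρ_c) = 3.49 km × 2.87 / 0.48 = 20.87 km.
Total thickness = T + h + r = 28.4 km + 3.49 km + 20.87 km = 52.8 km.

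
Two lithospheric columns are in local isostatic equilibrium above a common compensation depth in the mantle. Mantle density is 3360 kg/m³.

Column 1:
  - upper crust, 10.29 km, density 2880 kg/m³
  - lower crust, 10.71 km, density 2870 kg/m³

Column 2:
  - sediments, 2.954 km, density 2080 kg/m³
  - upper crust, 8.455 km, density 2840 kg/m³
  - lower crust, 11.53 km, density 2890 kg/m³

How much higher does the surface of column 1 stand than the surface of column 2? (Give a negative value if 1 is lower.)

For any compensation level in the mantle, the mantle terms cancel and isostasy reduces to e = (Σt_1 − Σt_2) − (Σ(ρt)_1 − Σ(ρt)_2) / ρ_m.
Σt_1 = 21 km; Σt_2 = 22.939 km; Σ(ρt)_1 = 60372.9; Σ(ρt)_2 = 63478.22 (in km·kg/m³).
e = (21 − 22.939) − (60372.9 − 63478.22) / 3360 = −1.01 km.

−1.01 km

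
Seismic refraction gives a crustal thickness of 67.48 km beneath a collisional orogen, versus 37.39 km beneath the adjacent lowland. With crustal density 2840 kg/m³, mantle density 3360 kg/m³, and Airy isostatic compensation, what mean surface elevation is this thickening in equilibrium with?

Excess crust Δ = 67.48 km − 37.39 km = 30.09 km, split between elevation h and root r with h + r = Δ.
Airy balance ρ_c h = (ρ_m − ρ_c) r gives r = h ρ_c/(ρ_m − ρ_c), so h (1 + ρ_c/(ρ_m − ρ_c)) = Δ, i.e. h = Δ (ρ_m − ρ_c)/ρ_m.
h = 30.09 km × 520/3360 = 4.66 km.

4.66 km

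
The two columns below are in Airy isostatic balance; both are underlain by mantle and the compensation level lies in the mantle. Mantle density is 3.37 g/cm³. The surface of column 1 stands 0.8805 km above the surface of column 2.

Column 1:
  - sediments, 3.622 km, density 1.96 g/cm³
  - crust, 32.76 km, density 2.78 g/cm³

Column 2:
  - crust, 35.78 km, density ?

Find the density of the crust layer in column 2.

Take the compensation level at the base of the deeper column (depth z_c below the surface of column 1) and equate Σ ρ_i t_i down to z_c; mantle fills any gap and the z_c terms cancel.
Column 1: 3.622×1.96 + 32.76×2.78 + (z_c − 36.382)×3.37
Column 2: 0.8805×0 + 35.78×ρ + (z_c − 0.8805 − 35.78)×3.37
The z_c×3.37 term appears on both sides and cancels. Collect the known terms of each column as K = Σ(ρt)_known − 3.37 × (depth of known layers): K_1 = 98.17192 − 3.37×36.382 = −24.43542; K_2 = 0 − 3.37×(0.8805 + 35.78) = −123.545885.
Balance: K_1 = K_2 + 35.78×ρ, so ρ = (K_1 − K_2)/35.78 = 99.1105/35.78 = 2.77 g/cm³.

2.77 g/cm³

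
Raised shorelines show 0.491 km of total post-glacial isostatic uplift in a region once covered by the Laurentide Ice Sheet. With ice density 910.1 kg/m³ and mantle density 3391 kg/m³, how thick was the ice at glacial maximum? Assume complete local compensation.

u = t ρ_ice/ρ_m → t = u ρ_m/ρ_ice = 0.491 km × 3391/910.1 = 1.83 km.

1.83 km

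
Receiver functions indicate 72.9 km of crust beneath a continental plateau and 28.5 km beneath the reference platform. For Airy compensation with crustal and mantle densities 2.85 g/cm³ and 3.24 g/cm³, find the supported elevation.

Excess crust Δ = 72.9 km − 28.5 km = 44.4 km, split between elevation h and root r with h + r = Δ.
Airy balance ρ_c h = (ρ_m − ρ_c) r gives r = h ρ_c/(ρ_m − ρ_c), so h (1 + ρ_c/(ρ_m − ρ_c)) = Δ, i.e. h = Δ (ρ_m − ρ_c)/ρ_m.
h = 44.4 km × 0.39/3.24 = 5.34 km.

5.34 km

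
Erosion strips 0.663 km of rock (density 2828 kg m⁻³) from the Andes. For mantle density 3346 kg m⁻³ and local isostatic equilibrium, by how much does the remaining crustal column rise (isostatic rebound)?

0.56 km

Unloading: uplift u = e ρ_c/ρ_m = 0.663 km × 2828/3346 = 0.56 km.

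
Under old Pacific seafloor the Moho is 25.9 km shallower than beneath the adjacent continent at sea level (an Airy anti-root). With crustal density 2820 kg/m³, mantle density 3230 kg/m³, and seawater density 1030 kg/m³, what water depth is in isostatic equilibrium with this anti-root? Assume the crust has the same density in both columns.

5.93 km

Replacing a thickness d of crust by seawater at the top must be balanced by replacing crust with mantle at the base: d (ρ_c − ρ_w) = a (ρ_m − ρ_c).
d = a (ρ_m − ρ_c)/(ρ_c − ρ_w) = 25.9 km × 410/1790 = 5.93 km.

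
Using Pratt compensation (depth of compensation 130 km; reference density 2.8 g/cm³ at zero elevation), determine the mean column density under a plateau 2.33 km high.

Pratt balance: ρ_ref D = ρ (D + h).
ρ = ρ_ref D/(D + h) = 2.8 × 130 km/(130 km + 2.33 km) = 2.75 g/cm³.

2.75 g/cm³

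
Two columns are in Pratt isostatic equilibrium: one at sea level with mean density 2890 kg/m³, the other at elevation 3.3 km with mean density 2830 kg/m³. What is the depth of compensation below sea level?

ρ_ref D = ρ (D + h) → D (ρ_ref − ρ) = ρ h.
D = ρ h/(ρ_ref − ρ) = 2830 × 3.3 km/(2890 − 2830) = 156 km.

156 km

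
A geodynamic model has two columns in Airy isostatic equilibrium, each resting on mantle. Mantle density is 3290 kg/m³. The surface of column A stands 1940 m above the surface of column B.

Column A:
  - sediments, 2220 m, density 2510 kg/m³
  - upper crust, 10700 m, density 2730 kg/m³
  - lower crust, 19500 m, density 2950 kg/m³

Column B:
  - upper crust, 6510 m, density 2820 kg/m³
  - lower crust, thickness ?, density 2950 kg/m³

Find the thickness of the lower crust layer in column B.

14400 m

Take the compensation level at the base of the deeper column (depth z_c below the surface of column A) and equate Σ ρ_i t_i down to z_c; mantle fills any gap and the z_c terms cancel.
Column A: 2220×2510 + 10700×2730 + 19500×2950 + (z_c − 32420)×3290
Column B: 1940×0 + 6510×2820 + x×2950 + (z_c − 1940 − 6510 − x)×3290
The z_c×3290 term appears on both sides and cancels. Collect the known terms of each column as K = Σ(ρt)_known − 3290 × (depth of known layers): K_A = 92308200 − 3290×32420 = −14353600; K_B = 18358200 − 3290×(1940 + 6510) = −9442300.
Balance: K_A = K_B − x×(3290 − 2950), so x = (K_B − K_A)/(3290 − 2950) = 4911300/340 = 14400 m.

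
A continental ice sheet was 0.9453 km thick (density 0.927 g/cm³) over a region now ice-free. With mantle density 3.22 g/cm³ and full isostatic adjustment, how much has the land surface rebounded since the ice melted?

0.272 km

Removing the load lets mantle flow back in; uplift u satisfies ρ_ice t = ρ_m u.
u = t ρ_ice/ρ_m = 0.9453 km × 0.927/3.22 = 0.272 km.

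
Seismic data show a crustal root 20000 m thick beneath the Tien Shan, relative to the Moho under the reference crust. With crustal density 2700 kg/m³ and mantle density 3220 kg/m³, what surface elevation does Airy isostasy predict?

In Airy isostatic equilibrium: ρ_c h = (ρ_m − ρ_c) r.
h = r (ρ_m − ρ_c) / ρ_c = 20000 m × (3220 − 2700) / 2700 = 3850 m.

3850 m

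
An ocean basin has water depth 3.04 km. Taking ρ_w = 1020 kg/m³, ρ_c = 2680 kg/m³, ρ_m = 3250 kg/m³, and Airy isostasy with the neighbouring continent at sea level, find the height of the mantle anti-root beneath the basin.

8.85 km

By Archimedes' principle applied to the lithosphere: replacing crust with seawater at the top is compensated by replacing crust with mantle at the base: d (ρ_c − ρ_w) = a (ρ_m − ρ_c).
a = d (ρ_c − ρ_w)/(ρ_m − ρ_c) = 3.04 km × 1660/570 = 8.85 km.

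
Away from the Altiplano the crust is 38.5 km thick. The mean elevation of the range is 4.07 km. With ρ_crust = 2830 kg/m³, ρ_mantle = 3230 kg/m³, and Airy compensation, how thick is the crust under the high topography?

71.4 km

Root depth r = h ρ_c / (ρ_m − ρ_c) = 4.07 km × 2830 / 400 = 28.8 km.
Total thickness = T + h + r = 38.5 km + 4.07 km + 28.8 km = 71.4 km.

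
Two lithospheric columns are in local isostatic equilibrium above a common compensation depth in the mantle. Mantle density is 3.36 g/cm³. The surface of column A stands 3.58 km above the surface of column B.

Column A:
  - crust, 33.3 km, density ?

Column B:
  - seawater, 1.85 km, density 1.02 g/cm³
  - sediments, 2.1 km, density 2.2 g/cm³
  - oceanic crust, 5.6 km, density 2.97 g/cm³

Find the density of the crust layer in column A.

2.73 g/cm³

Take the compensation level at the base of the deeper column (depth z_c below the surface of column A) and equate Σ ρ_i t_i down to z_c; mantle fills any gap and the z_c terms cancel.
Column A: 33.3×ρ + (z_c − 33.3)×3.36
Column B: 3.58×0 + 1.85×1.02 + 2.1×2.2 + 5.6×2.97 + (z_c − 3.58 − 9.55)×3.36
The z_c×3.36 term appears on both sides and cancels. Collect the known terms of each column as K = Σ(ρt)_known − 3.36 × (depth of known layers): K_A = 0 − 3.36×33.3 = −111.888; K_B = 23.139 − 3.36×(3.58 + 9.55) = −20.9778.
Balance: K_A + 33.3×ρ = K_B, so ρ = (K_B − K_A)/33.3 = 90.9102/33.3 = 2.73 g/cm³.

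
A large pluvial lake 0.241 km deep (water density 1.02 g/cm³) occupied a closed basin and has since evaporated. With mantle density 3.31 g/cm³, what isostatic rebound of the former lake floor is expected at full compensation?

0.0743 km

u = d ρ_w/ρ_m = 0.241 km × 1.02/3.31 = 0.0743 km.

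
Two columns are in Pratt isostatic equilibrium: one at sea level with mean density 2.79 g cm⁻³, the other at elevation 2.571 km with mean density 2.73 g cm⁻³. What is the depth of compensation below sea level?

117 km

ρ_ref D = ρ (D + h) → D (ρ_ref − ρ) = ρ h.
D = ρ h/(ρ_ref − ρ) = 2.73 × 2.571 km/(2.79 − 2.73) = 117 km.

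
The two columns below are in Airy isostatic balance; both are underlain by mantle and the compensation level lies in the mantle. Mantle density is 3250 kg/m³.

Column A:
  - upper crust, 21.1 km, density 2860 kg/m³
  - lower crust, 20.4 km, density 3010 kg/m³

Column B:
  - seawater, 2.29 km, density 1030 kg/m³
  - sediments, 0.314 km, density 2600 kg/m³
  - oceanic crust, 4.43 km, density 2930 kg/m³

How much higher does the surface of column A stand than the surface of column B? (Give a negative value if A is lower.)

1.98 km

For any compensation level in the mantle, the mantle terms cancel and isostasy reduces to e = (Σt_A − Σt_B) − (Σ(ρt)_A − Σ(ρt)_B) / ρ_m.
Σt_A = 41.5 km; Σt_B = 7.034 km; Σ(ρt)_A = 121750; Σ(ρt)_B = 16155 (in km·kg/m³).
e = (41.5 − 7.034) − (121750 − 16155) / 3250 = 1.98 km.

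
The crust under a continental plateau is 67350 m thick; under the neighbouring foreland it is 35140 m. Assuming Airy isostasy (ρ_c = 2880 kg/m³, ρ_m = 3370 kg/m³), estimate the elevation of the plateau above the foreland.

4680 m

Excess crust Δ = 67350 m − 35140 m = 32210 m, split between elevation h and root r with h + r = Δ.
Airy balance ρ_c h = (ρ_m − ρ_c) r gives r = h ρ_c/(ρ_m − ρ_c), so h (1 + ρ_c/(ρ_m − ρ_c)) = Δ, i.e. h = Δ (ρ_m − ρ_c)/ρ_m.
h = 32210 m × 490/3370 = 4680 m.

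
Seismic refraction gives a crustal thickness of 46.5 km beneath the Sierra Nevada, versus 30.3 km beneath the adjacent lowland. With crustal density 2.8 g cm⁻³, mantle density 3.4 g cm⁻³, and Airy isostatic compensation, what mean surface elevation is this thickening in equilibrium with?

Excess crust Δ = 46.5 km − 30.3 km = 16.2 km, split between elevation h and root r with h + r = Δ.
Airy balance ρ_c h = (ρ_m − ρ_c) r gives r = h ρ_c/(ρ_m − ρ_c), so h (1 + ρ_c/(ρ_m − ρ_c)) = Δ, i.e. h = Δ (ρ_m − ρ_c)/ρ_m.
h = 16.2 km × 0.6/3.4 = 2.86 km.

2.86 km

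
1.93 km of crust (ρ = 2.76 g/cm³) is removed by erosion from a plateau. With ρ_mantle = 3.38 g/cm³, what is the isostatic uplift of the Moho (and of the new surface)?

1.58 km

Unloading: uplift u = e ρ_c/ρ_m = 1.93 km × 2.76/3.38 = 1.58 km.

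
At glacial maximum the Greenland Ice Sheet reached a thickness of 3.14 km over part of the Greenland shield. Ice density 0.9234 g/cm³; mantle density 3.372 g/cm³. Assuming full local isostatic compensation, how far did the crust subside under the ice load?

0.86 km

Balancing pressure at the compensation depth: the ice load ρ_ice t is balanced by mantle displaced below, ρ_m s.
s = t ρ_ice / ρ_m = 3.14 km × 0.9234/3.372 = 0.86 km.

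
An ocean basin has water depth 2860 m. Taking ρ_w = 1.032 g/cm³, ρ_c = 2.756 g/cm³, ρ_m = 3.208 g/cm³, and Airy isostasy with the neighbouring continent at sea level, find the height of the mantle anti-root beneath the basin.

10900 m

Equating mass per unit area of the two columns: replacing crust with seawater at the top is compensated by replacing crust with mantle at the base: d (ρ_c − ρ_w) = a (ρ_m − ρ_c).
a = d (ρ_c − ρ_w)/(ρ_m − ρ_c) = 2860 m × 1.724/0.452 = 10900 m.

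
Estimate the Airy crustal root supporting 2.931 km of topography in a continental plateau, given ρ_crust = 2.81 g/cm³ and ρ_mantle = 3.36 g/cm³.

By Archimedes' principle applied to the lithosphere: the weight of the topography is balanced by the buoyancy of the root, ρ_c h = (ρ_m − ρ_c) r.
r = h · ρ_c / (ρ_m − ρ_c) = 2.931 km × 2.81 / (3.36 − 2.81) = 15 km.

15 km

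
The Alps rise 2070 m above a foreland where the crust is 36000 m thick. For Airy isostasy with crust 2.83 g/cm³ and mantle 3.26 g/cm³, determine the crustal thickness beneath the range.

Root depth r = h ρ_c / (ρ_m − ρ_c) = 2070 m × 2.83 / 0.43 = 13620 m.
Total thickness = T + h + r = 36000 m + 2070 m + 13620 m = 51700 m.

51700 m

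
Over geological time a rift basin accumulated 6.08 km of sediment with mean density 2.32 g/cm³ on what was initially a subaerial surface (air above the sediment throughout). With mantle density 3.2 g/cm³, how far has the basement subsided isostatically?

4.41 km

Subaerial load: s = t ρ_sed / ρ_m = 6.08 km × 2.32/3.2 = 4.41 km.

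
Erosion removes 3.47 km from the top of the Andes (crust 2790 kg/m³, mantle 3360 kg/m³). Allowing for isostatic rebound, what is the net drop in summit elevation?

Rebound u = e ρ_c/ρ_m = 3.47 km × 2790/3360 = 2.881 km.
Net surface drop = e − u = 3.47 km − 2.881 km = e (ρ_m − ρ_c)/ρ_m = 0.589 km.

0.589 km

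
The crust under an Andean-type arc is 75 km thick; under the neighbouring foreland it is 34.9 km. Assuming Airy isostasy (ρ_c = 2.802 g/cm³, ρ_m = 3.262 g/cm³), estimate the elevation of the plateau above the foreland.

5.65 km

Excess crust Δ = 75 km − 34.9 km = 40.1 km, split between elevation h and root r with h + r = Δ.
Airy balance ρ_c h = (ρ_m − ρ_c) r gives r = h ρ_c/(ρ_m − ρ_c), so h (1 + ρ_c/(ρ_m − ρ_c)) = Δ, i.e. h = Δ (ρ_m − ρ_c)/ρ_m.
h = 40.1 km × 0.46/3.262 = 5.65 km.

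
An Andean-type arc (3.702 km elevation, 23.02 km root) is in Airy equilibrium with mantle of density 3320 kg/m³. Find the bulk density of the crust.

ρ_c h = (ρ_m − ρ_c) r → ρ_c (h + r) = ρ_m r → ρ_c = ρ_m r / (h + r).
ρ_c = 3320 × 23.02 km / (3.702 km + 23.02 km) = 2860 kg/m³.

2860 kg/m³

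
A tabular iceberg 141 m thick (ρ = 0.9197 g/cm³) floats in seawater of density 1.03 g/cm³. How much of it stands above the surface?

Floating equilibrium: submerged depth d = t ρ_obj/ρ_fluid = 141 m × 0.9197/1.03 = 125.9 m.
Freeboard = t − d = 141 m − 125.9 m = 15.1 m.

15.1 m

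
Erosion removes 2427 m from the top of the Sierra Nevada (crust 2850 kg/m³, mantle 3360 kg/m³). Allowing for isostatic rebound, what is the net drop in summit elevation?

Rebound u = e ρ_c/ρ_m = 2427 m × 2850/3360 = 2059 m.
Net surface drop = e − u = 2427 m − 2059 m = e (ρ_m − ρ_c)/ρ_m = 368 m.

368 m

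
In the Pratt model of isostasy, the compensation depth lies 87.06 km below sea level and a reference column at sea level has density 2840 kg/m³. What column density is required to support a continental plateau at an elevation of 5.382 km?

Pratt balance: ρ_ref D = ρ (D + h).
ρ = ρ_ref D/(D + h) = 2840 × 87.06 km/(87.06 km + 5.382 km) = 2670 kg/m³.

2670 kg/m³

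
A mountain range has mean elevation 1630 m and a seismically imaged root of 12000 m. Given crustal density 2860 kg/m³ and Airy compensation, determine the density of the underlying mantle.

Airy balance: ρ_c h = (ρ_m − ρ_c) r → ρ_m = ρ_c (1 + h/r).
ρ_m = 2860 × (1 + 1630 m/12000 m) = 3250 kg/m³.

3250 kg/m³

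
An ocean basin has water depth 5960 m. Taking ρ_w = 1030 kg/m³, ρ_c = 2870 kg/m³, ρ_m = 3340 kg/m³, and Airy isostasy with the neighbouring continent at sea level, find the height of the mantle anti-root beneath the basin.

23300 m

Isostatic balance requires: replacing crust with seawater at the top is compensated by replacing crust with mantle at the base: d (ρ_c − ρ_w) = a (ρ_m − ρ_c).
a = d (ρ_c − ρ_w)/(ρ_m − ρ_c) = 5960 m × 1840/470 = 23300 m.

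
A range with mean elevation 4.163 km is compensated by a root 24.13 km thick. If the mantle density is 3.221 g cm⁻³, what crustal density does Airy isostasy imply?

2.75 g cm⁻³

ρ_c h = (ρ_m − ρ_c) r → ρ_c (h + r) = ρ_m r → ρ_c = ρ_m r / (h + r).
ρ_c = 3.221 × 24.13 km / (4.163 km + 24.13 km) = 2.75 g cm⁻³.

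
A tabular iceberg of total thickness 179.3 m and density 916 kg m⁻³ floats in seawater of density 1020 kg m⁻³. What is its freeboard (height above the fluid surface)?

18.3 m

Floating equilibrium: submerged depth d = t ρ_obj/ρ_fluid = 179.3 m × 916/1020 = 161 m.
Freeboard = t − d = 179.3 m − 161 m = 18.3 m.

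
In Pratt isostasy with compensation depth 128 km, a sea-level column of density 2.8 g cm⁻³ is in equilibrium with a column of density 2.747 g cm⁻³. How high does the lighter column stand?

ρ_ref D = ρ (D + h) → h = D (ρ_ref − ρ)/ρ.
h = 128 km × (2.8 − 2.747)/2.747 = 2.47 km.

2.47 km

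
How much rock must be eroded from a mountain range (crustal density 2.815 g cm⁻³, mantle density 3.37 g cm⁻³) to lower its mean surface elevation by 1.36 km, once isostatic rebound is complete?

Net drop Δ = e − u = e − e ρ_c/ρ_m = e (ρ_m − ρ_c)/ρ_m.
e = Δ ρ_m/(ρ_m − ρ_c) = 1.36 km × 3.37/0.555 = 8.26 km.

8.26 km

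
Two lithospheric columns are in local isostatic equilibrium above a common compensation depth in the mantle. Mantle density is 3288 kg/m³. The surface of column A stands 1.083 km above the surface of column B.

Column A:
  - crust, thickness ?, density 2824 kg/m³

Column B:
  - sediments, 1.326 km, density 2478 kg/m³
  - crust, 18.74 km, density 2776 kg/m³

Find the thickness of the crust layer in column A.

30.7 km

Take the compensation level at the base of the deeper column (depth z_c below the surface of column A) and equate Σ ρ_i t_i down to z_c; mantle fills any gap and the z_c terms cancel.
Column A: x×2824 + (z_c − 0 − x)×3288
Column B: 1.083×0 + 1.326×2478 + 18.74×2776 + (z_c − 1.083 − 20.066)×3288
The z_c×3288 term appears on both sides and cancels. Collect the known terms of each column as K = Σ(ρt)_known − 3288 × (depth of known layers): K_A = 0 − 3288×0 = 0; K_B = 55308.068 − 3288×(1.083 + 20.066) = −14229.844.
Balance: K_A − x×(3288 − 2824) = K_B, so x = (K_A − K_B)/(3288 − 2824) = 14229.8/464 = 30.7 km.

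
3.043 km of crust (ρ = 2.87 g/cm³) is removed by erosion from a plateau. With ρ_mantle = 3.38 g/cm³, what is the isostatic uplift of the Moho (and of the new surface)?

2.58 km

Unloading: uplift u = e ρ_c/ρ_m = 3.043 km × 2.87/3.38 = 2.58 km.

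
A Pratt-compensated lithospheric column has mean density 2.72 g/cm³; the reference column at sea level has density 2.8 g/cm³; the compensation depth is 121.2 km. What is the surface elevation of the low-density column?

3.56 km

ρ_ref D = ρ (D + h) → h = D (ρ_ref − ρ)/ρ.
h = 121.2 km × (2.8 − 2.72)/2.72 = 3.56 km.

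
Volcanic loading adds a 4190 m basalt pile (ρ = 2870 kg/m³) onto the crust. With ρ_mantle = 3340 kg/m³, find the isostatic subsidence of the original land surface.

Subaerial loading: s = t ρ_load / ρ_m.
s = 4190 m × 2870/3340 = 3600 m.

3600 m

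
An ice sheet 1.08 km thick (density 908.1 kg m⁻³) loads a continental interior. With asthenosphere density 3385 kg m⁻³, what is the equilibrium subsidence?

0.29 km

Isostatic balance requires: the ice load ρ_ice t is balanced by mantle displaced below, ρ_m s.
s = t ρ_ice / ρ_m = 1.08 km × 908.1/3385 = 0.29 km.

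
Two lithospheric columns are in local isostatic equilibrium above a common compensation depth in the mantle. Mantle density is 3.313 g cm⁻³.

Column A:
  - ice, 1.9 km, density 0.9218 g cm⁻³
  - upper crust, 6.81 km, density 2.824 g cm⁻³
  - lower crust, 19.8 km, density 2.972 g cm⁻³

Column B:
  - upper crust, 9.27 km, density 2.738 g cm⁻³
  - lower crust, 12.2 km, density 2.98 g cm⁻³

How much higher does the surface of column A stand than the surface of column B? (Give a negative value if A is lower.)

For any compensation level in the mantle, the mantle terms cancel and isostasy reduces to e = (Σt_A − Σt_B) − (Σ(ρt)_A − Σ(ρt)_B) / ρ_m.
Σt_A = 28.51 km; Σt_B = 21.47 km; Σ(ρt)_A = 79.82846; Σ(ρt)_B = 61.73726 (in km·g cm⁻³).
e = (28.51 − 21.47) − (79.82846 − 61.73726) / 3.313 = 1.58 km.

1.58 km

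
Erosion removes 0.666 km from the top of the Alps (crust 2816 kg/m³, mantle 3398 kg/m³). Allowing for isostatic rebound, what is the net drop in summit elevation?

0.114 km

Rebound u = e ρ_c/ρ_m = 0.666 km × 2816/3398 = 0.5519 km.
Net surface drop = e − u = 0.666 km − 0.5519 km = e (ρ_m − ρ_c)/ρ_m = 0.114 km.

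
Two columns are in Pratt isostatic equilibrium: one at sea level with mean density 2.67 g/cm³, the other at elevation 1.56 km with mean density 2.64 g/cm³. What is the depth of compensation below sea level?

ρ_ref D = ρ (D + h) → D (ρ_ref − ρ) = ρ h.
D = ρ h/(ρ_ref − ρ) = 2.64 × 1.56 km/(2.67 − 2.64) = 137 km.

137 km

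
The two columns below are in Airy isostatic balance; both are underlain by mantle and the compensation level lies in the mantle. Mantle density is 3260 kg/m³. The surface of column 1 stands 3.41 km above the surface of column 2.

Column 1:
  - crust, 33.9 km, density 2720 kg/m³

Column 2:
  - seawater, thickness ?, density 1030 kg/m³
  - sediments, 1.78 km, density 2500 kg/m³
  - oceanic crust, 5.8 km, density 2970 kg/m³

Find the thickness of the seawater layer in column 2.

1.86 km

Take the compensation level at the base of the deeper column (depth z_c below the surface of column 1) and equate Σ ρ_i t_i down to z_c; mantle fills any gap and the z_c terms cancel.
Column 1: 33.9×2720 + (z_c − 33.9)×3260
Column 2: 3.41×0 + x×1030 + 1.78×2500 + 5.8×2970 + (z_c − 3.41 − 7.58 − x)×3260
The z_c×3260 term appears on both sides and cancels. Collect the known terms of each column as K = Σ(ρt)_known − 3260 × (depth of known layers): K_1 = 92208 − 3260×33.9 = −18306; K_2 = 21676 − 3260×(3.41 + 7.58) = −14151.4.
Balance: K_1 = K_2 − x×(3260 − 1030), so x = (K_2 − K_1)/(3260 − 1030) = 4154.6/2230 = 1.86 km.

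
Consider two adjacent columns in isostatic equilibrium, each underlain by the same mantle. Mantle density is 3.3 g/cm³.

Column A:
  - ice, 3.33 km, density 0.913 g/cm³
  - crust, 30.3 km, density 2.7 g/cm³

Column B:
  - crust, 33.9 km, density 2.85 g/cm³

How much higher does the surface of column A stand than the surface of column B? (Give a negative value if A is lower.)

3.3 km

For any compensation level in the mantle, the mantle terms cancel and isostasy reduces to e = (Σt_A − Σt_B) − (Σ(ρt)_A − Σ(ρt)_B) / ρ_m.
Σt_A = 33.63 km; Σt_B = 33.9 km; Σ(ρt)_A = 84.85029; Σ(ρt)_B = 96.615 (in km·g/cm³).
e = (33.63 − 33.9) − (84.85029 − 96.615) / 3.3 = 3.3 km.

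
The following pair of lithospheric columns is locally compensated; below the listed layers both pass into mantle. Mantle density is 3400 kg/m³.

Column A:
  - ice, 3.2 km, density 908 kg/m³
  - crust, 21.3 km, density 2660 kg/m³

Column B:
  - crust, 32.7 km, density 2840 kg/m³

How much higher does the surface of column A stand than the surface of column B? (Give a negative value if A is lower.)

For any compensation level in the mantle, the mantle terms cancel and isostasy reduces to e = (Σt_A − Σt_B) − (Σ(ρt)_A − Σ(ρt)_B) / ρ_m.
Σt_A = 24.5 km; Σt_B = 32.7 km; Σ(ρt)_A = 59563.6; Σ(ρt)_B = 92868 (in km·kg/m³).
e = (24.5 − 32.7) − (59563.6 − 92868) / 3400 = 1.6 km.

1.6 km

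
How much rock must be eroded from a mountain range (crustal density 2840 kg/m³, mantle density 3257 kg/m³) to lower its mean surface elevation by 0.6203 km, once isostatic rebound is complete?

Net drop Δ = e − u = e − e ρ_c/ρ_m = e (ρ_m − ρ_c)/ρ_m.
e = Δ ρ_m/(ρ_m − ρ_c) = 0.6203 km × 3257/417 = 4.84 km.

4.84 km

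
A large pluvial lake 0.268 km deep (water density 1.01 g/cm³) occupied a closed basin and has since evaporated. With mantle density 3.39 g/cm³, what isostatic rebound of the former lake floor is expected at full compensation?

u = d ρ_w/ρ_m = 0.268 km × 1.01/3.39 = 0.0798 km.

0.0798 km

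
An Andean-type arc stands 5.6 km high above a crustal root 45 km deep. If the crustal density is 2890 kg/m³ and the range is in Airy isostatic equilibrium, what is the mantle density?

Airy balance: ρ_c h = (ρ_m − ρ_c) r → ρ_m = ρ_c (1 + h/r).
ρ_m = 2890 × (1 + 5.6 km/45 km) = 3250 kg/m³.

3250 kg/m³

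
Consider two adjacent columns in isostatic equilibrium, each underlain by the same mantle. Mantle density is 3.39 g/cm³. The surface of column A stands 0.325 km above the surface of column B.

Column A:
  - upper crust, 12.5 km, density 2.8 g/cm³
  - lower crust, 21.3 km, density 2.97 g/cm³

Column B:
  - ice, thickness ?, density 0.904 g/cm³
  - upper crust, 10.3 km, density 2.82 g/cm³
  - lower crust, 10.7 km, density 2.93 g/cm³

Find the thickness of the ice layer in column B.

Take the compensation level at the base of the deeper column (depth z_c below the surface of column A) and equate Σ ρ_i t_i down to z_c; mantle fills any gap and the z_c terms cancel.
Column A: 12.5×2.8 + 21.3×2.97 + (z_c − 33.8)×3.39
Column B: 0.325×0 + x×0.904 + 10.3×2.82 + 10.7×2.93 + (z_c − 0.325 − 21 − x)×3.39
The z_c×3.39 term appears on both sides and cancels. Collect the known terms of each column as K = Σ(ρt)_known − 3.39 × (depth of known layers): K_A = 98.261 − 3.39×33.8 = −16.321; K_B = 60.397 − 3.39×(0.325 + 21) = −11.89475.
Balance: K_A = K_B − x×(3.39 − 0.904), so x = (K_B − K_A)/(3.39 − 0.904) = 4.42625/2.486 = 1.78 km.

1.78 km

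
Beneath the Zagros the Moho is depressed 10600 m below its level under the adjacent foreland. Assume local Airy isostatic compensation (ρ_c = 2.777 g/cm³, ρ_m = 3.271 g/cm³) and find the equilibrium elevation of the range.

Isostatic balance requires: ρ_c h = (ρ_m − ρ_c) r.
h = r (ρ_m − ρ_c) / ρ_c = 10600 m × (3.271 − 2.777) / 2.777 = 1890 m.

1890 m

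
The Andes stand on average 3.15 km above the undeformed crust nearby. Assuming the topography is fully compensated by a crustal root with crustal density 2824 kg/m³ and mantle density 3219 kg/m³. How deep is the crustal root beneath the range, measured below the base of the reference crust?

22.5 km

For local isostatic compensation: the weight of the topography is balanced by the buoyancy of the root, ρ_c h = (ρ_m − ρ_c) r.
r = h · ρ_c / (ρ_m − ρ_c) = 3.15 km × 2824 / (3219 − 2824) = 22.5 km.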